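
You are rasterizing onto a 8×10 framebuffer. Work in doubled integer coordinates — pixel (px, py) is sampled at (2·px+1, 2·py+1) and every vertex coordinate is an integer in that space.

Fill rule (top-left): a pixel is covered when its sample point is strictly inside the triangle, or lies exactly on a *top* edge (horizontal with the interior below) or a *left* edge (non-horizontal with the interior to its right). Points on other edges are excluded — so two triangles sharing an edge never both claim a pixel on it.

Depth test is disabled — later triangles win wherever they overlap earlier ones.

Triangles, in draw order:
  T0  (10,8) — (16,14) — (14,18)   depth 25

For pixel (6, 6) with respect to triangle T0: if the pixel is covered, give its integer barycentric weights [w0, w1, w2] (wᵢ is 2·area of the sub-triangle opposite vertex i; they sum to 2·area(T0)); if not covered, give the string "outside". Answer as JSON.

T0:
  2·area = 36
  edge (10, 8)→(16, 14): d=(6,6) right/bottom  bias=-1
  edge (16, 14)→(14, 18): d=(-2,4) right/bottom  bias=-1
  edge (14, 18)→(10, 8): d=(-4,-10) top-left  bias=+0
    (1,0)@(3, 1): e=[0,78,-42] → ·  [on edge]
    (2,1)@(5, 3): e=[0,66,-30] → ·  [on edge]
    (3,2)@(7, 5): e=[0,54,-18] → ·  [on edge]
    (4,3)@(9, 7): e=[0,42,-6] → ·  [on edge]
    (5,4)@(11, 9): e=[0,30,6] → ·  [on edge]
    (6,5)@(13, 11): e=[0,18,18] → ·  [on edge]
    (6,6)@(13, 13): e=[12,14,10] → #
    (7,6)@(15, 13): e=[0,6,30] → ·  [on edge]
    (6,7)@(13, 15): e=[24,10,2] → #
    (7,7)@(15, 15): e=[12,2,22] → #
    (6,8)@(13, 17): e=[36,6,-6] → ·
    (7,8)@(15, 17): e=[24,-2,14] → ·
  covered (3 px):
    · · · · · · · ·
    · · · · · · · ·
    · · · · · · · ·
    · · · · · · · ·
    · · · · · · · ·
    · · · · · · · ·
    · · · · · · # ·
    · · · · · · # #
    · · · · · · · ·
    · · · · · · · ·

Answer: [14,10,12]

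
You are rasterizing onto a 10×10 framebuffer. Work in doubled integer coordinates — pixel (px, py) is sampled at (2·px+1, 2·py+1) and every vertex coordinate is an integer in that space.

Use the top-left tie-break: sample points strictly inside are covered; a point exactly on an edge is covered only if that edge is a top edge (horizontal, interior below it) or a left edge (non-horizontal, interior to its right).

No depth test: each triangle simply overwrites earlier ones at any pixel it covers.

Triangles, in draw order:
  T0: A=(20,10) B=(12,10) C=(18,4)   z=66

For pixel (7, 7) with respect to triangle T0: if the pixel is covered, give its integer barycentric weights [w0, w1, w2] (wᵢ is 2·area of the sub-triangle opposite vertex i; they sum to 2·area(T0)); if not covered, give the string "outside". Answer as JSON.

T0:
  2·area = 48
  edge (20, 10)→(12, 10): d=(-8,0) right/bottom  bias=-1
  edge (12, 10)→(18, 4): d=(6,-6) top-left  bias=+0
  edge (18, 4)→(20, 10): d=(2,6) right/bottom  bias=-1
    (8,0)@(17, 1): e=[72,-24,0] → ·  [on edge]
    (9,1)@(19, 3): e=[56,0,-8] → ·  [on edge]
    (8,2)@(17, 5): e=[40,0,8] → █  [on edge]
    (9,2)@(19, 5): e=[40,12,-4] → ·
    (7,3)@(15, 7): e=[24,0,24] → █  [on edge]
    (9,3)@(19, 7): e=[24,24,0] → ·  [on edge]
    (6,4)@(13, 9): e=[8,0,40] → █  [on edge]
    (9,4)@(19, 9): e=[8,36,4] → █
    (5,5)@(11, 11): e=[-8,0,56] → ·  [on edge]
    (6,5)@(13, 11): e=[-8,12,44] → ·
    (7,5)@(15, 11): e=[-8,24,32] → ·
    (8,5)@(17, 11): e=[-8,36,20] → ·
    (4,6)@(9, 13): e=[-24,0,72] → ·  [on edge]
    (3,7)@(7, 15): e=[-40,0,88] → ·  [on edge]
    (2,8)@(5, 17): e=[-56,0,104] → ·  [on edge]
    (1,9)@(3, 19): e=[-72,0,120] → ·  [on edge]
  covered (7 px):
    · · · · · · · · · ·
    · · · · · · · · · ·
    · · · · · · · · █ ·
    · · · · · · · █ █ ·
    · · · · · · █ █ █ █
    · · · · · · · · · ·
    · · · · · · · · · ·
    · · · · · · · · · ·
    · · · · · · · · · ·
    · · · · · · · · · ·

Answer: "outside"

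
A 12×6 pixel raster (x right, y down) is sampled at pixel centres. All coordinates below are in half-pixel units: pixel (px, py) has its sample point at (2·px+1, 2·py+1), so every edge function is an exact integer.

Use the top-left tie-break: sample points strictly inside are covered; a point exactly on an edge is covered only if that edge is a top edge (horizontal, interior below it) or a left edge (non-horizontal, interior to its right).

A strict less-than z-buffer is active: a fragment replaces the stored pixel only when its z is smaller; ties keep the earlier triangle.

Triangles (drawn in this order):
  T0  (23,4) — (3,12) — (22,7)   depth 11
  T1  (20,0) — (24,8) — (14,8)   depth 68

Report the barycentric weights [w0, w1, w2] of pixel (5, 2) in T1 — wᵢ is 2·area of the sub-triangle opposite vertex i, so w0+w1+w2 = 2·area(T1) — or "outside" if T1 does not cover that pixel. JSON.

T0:
  2·area = 52  (B↔C swapped to make it positive)
  edge (23, 4)→(22, 7): d=(-1,3) right/bottom  bias=-1
  edge (22, 7)→(3, 12): d=(-19,5) right/bottom  bias=-1
  edge (3, 12)→(23, 4): d=(20,-8) top-left  bias=+0
    (10,2)@(21, 5): e=[5,43,4] → X
    (11,2)@(23, 5): e=[-1,33,20] → .
    (8,3)@(17, 7): e=[15,25,12] → X
    (9,3)@(19, 7): e=[9,15,28] → X
    (11,3)@(23, 7): e=[-3,-5,60] → .
    (5,4)@(11, 9): e=[31,17,4] → X
    (6,4)@(13, 9): e=[25,7,20] → X
    (7,4)@(15, 9): e=[19,-3,36] → .
    (8,4)@(17, 9): e=[13,-13,52] → .
    (9,4)@(19, 9): e=[7,-23,68] → .
    (10,4)@(21, 9): e=[1,-33,84] → .
    (5,5)@(11, 11): e=[29,-21,44] → .
  covered (6 px):
    . . . . . . . . . . . .
    . . . . . . . . . . . .
    . . . . . . . . . . X .
    . . . . . . . . X X X .
    . . . . . X X . . . . .
    . . . . . . . . . . . .
T1:
  2·area = 80
  edge (20, 0)→(24, 8): d=(4,8) right/bottom  bias=-1
  edge (24, 8)→(14, 8): d=(-10,0) right/bottom  bias=-1
  edge (14, 8)→(20, 0): d=(6,-8) top-left  bias=+0
    (9,1)@(19, 3): e=[20,50,10] → X
    (10,1)@(21, 3): e=[4,50,26] → X
    (11,1)@(23, 3): e=[-12,50,42] → .
    (8,2)@(17, 5): e=[44,30,6] → X
    (11,2)@(23, 5): e=[-4,30,54] → .
    (7,3)@(15, 7): e=[68,10,2] → X
    (11,3)@(23, 7): e=[4,10,66] → X
    (7,4)@(15, 9): e=[76,-10,14] → .
    (8,4)@(17, 9): e=[60,-10,30] → .
    (9,4)@(19, 9): e=[44,-10,46] → .
    (10,4)@(21, 9): e=[28,-10,62] → .
    (11,4)@(23, 9): e=[12,-10,78] → .
  covered (10 px):
    . . . . . . . . . . . .
    . . . . . . . . . X X .
    . . . . . . . . X X X .
    . . . . . . . X X X X X
    . . . . . . . . . . . .
    . . . . . . . . . . . .

Final: "outside"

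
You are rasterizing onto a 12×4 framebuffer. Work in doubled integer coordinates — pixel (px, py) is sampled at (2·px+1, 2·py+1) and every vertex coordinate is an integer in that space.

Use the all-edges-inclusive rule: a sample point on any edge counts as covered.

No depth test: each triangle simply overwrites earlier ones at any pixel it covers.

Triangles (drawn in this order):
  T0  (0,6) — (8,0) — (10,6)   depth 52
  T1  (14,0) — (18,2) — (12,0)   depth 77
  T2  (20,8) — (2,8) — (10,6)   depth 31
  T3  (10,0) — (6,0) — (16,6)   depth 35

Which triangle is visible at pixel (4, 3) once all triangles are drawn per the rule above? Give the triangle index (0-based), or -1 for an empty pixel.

T0:
  2·area = 60
  edge (0, 6)→(8, 0): d=(8,-6) inclusive
  edge (8, 0)→(10, 6): d=(2,6) inclusive
  edge (10, 6)→(0, 6): d=(-10,0) inclusive
    (3,0)@(7, 1): e=[2,8,50] → █
    (4,0)@(9, 1): e=[14,-4,50] → ·
    (2,1)@(5, 3): e=[6,24,30] → █
    (4,1)@(9, 3): e=[30,0,30] → █  [on edge]
    (5,1)@(11, 3): e=[42,-12,30] → ·
    (1,2)@(3, 5): e=[10,40,10] → █
    (5,2)@(11, 5): e=[58,-8,10] → ·
    (1,3)@(3, 7): e=[26,44,-10] → ·
    (2,3)@(5, 7): e=[38,32,-10] → ·
    (3,3)@(7, 7): e=[50,20,-10] → ·
    (4,3)@(9, 7): e=[62,8,-10] → ·
  covered (8 px):
    · · · █ · · · · · · · ·
    · · █ █ █ · · · · · · ·
    · █ █ █ █ · · · · · · ·
    · · · · · · · · · · · ·
T1:
  2·area = 4
  edge (14, 0)→(18, 2): d=(4,2) inclusive
  edge (18, 2)→(12, 0): d=(-6,-2) inclusive
  edge (12, 0)→(14, 0): d=(2,0) inclusive
    (7,0)@(15, 1): e=[2,0,2] → █  [on edge]
    (8,0)@(17, 1): e=[-2,4,2] → ·
    (7,1)@(15, 3): e=[10,-12,6] → ·
    (10,1)@(21, 3): e=[-2,0,6] → ·  [on edge]
  covered (1 px):
    · · · · · · · █ · · · ·
    · · · · · · · · · · · ·
    · · · · · · · · · · · ·
    · · · · · · · · · · · ·
T2:
  2·area = 36
  edge (20, 8)→(2, 8): d=(-18,0) inclusive
  edge (2, 8)→(10, 6): d=(8,-2) inclusive
  edge (10, 6)→(20, 8): d=(10,2) inclusive
    (2,2)@(5, 5): e=[54,-18,0] → ·  [on edge]
    (3,3)@(7, 7): e=[18,2,16] → █
    (4,3)@(9, 7): e=[18,6,12] → █
    (5,3)@(11, 7): e=[18,10,8] → █
    (6,3)@(13, 7): e=[18,14,4] → █
    (7,3)@(15, 7): e=[18,18,0] → █  [on edge]
    (8,3)@(17, 7): e=[18,22,-4] → ·
  covered (5 px):
    · · · · · · · · · · · ·
    · · · · · · · · · · · ·
    · · · · · · · · · · · ·
    · · · █ █ █ █ █ · · · ·
T3:
  2·area = 24  (B↔C swapped to make it positive)
  edge (10, 0)→(16, 6): d=(6,6) inclusive
  edge (16, 6)→(6, 0): d=(-10,-6) inclusive
  edge (6, 0)→(10, 0): d=(4,0) inclusive
    (4,0)@(9, 1): e=[12,8,4] → █
    (5,0)@(11, 1): e=[0,20,4] → █  [on edge]
    (6,0)@(13, 1): e=[-12,32,4] → ·
    (4,1)@(9, 3): e=[24,-12,12] → ·
    (5,1)@(11, 3): e=[12,0,12] → █  [on edge]
    (6,1)@(13, 3): e=[0,12,12] → █  [on edge]
    (7,1)@(15, 3): e=[-12,24,12] → ·
    (5,2)@(11, 5): e=[24,-20,20] → ·
    (6,2)@(13, 5): e=[12,-8,20] → ·
    (7,2)@(15, 5): e=[0,4,20] → █  [on edge]
    (8,2)@(17, 5): e=[-12,16,20] → ·
    (7,3)@(15, 7): e=[12,-16,28] → ·
    (8,3)@(17, 7): e=[0,-4,28] → ·  [on edge]
  covered (5 px):
    · · · · █ █ · · · · · ·
    · · · · · █ █ · · · · ·
    · · · · · · · █ · · · ·
    · · · · · · · · · · · ·

Z-buffer (winner per pixel, '.' = empty):
  . . . 0 3 3 . 1 . . . .
  . . 0 0 0 3 3 . . . . .
  . 0 0 0 0 . . 3 . . . .
  . . . 2 2 2 2 2 . . . .

Result: 2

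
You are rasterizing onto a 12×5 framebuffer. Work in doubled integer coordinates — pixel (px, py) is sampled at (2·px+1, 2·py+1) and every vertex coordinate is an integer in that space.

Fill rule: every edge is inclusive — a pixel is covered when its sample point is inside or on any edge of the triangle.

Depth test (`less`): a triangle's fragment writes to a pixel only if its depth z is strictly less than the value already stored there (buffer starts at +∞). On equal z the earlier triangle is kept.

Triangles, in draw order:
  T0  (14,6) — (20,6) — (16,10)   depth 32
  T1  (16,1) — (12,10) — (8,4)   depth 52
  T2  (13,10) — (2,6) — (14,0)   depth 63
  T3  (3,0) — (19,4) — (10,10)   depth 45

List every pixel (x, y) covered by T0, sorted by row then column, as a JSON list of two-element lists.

T0:
  2·area = 24
  edge (14, 6)→(20, 6): d=(6,0) inclusive
  edge (20, 6)→(16, 10): d=(-4,4) inclusive
  edge (16, 10)→(14, 6): d=(-2,-4) inclusive
    (11,1)@(23, 3): e=[-18,0,42] → ·  [on edge]
    (10,2)@(21, 5): e=[-6,0,30] → ·  [on edge]
    (7,3)@(15, 7): e=[6,16,2] → █
    (8,3)@(17, 7): e=[6,8,10] → █
    (9,3)@(19, 7): e=[6,0,18] → █  [on edge]
    (10,3)@(21, 7): e=[6,-8,26] → ·
    (7,4)@(15, 9): e=[18,8,-2] → ·
    (8,4)@(17, 9): e=[18,0,6] → █  [on edge]
    (9,4)@(19, 9): e=[18,-8,14] → ·
  covered (4 px):
    · · · · · · · · · · · ·
    · · · · · · · · · · · ·
    · · · · · · · · · · · ·
    · · · · · · · █ █ █ · ·
    · · · · · · · · █ · · ·
T1:
  2·area = 60
  edge (16, 1)→(12, 10): d=(-4,9) inclusive
  edge (12, 10)→(8, 4): d=(-4,-6) inclusive
  edge (8, 4)→(16, 1): d=(8,-3) inclusive
    (5,1)@(11, 3): e=[37,22,1] → █
    (6,1)@(13, 3): e=[19,34,7] → █
    (7,1)@(15, 3): e=[1,46,13] → █
    (8,1)@(17, 3): e=[-17,58,19] → ·
    (4,2)@(9, 5): e=[47,2,11] → █
    (7,2)@(15, 5): e=[-7,38,29] → ·
    (4,3)@(9, 7): e=[39,-6,27] → ·
    (5,3)@(11, 7): e=[21,6,33] → █
    (7,3)@(15, 7): e=[-15,30,45] → ·
    (5,4)@(11, 9): e=[13,-2,49] → ·
    (6,4)@(13, 9): e=[-5,10,55] → ·
  covered (8 px):
    · · · · · · · · · · · ·
    · · · · · █ █ █ · · · ·
    · · · · █ █ █ · · · · ·
    · · · · · █ █ · · · · ·
    · · · · · · · · · · · ·
T2:
  2·area = 114
  edge (13, 10)→(2, 6): d=(-11,-4) inclusive
  edge (2, 6)→(14, 0): d=(12,-6) inclusive
  edge (14, 0)→(13, 10): d=(-1,10) inclusive
    (6,0)@(13, 1): e=[99,6,9] → █
    (7,0)@(15, 1): e=[107,18,-11] → ·
    (4,1)@(9, 3): e=[61,6,47] → █
    (5,1)@(11, 3): e=[69,18,27] → █
    (7,1)@(15, 3): e=[85,42,-13] → ·
    (2,2)@(5, 5): e=[23,6,85] → █
    (3,2)@(7, 5): e=[31,18,65] → █
    (7,2)@(15, 5): e=[63,66,-15] → ·
    (2,3)@(5, 7): e=[1,30,83] → █
    (7,3)@(15, 7): e=[41,90,-17] → ·
    (2,4)@(5, 9): e=[-21,54,81] → ·
    (3,4)@(7, 9): e=[-13,66,61] → ·
  covered (16 px):
    · · · · · · █ · · · · ·
    · · · · █ █ █ · · · · ·
    · · █ █ █ █ █ · · · · ·
    · · █ █ █ █ █ · · · · ·
    · · · · · █ █ · · · · ·
T3:
  2·area = 132
  edge (3, 0)→(19, 4): d=(16,4) inclusive
  edge (19, 4)→(10, 10): d=(-9,6) inclusive
  edge (10, 10)→(3, 0): d=(-7,-10) inclusive
    (2,0)@(5, 1): e=[8,111,13] → █
    (3,0)@(7, 1): e=[0,99,33] → █  [on edge]
    (4,0)@(9, 1): e=[-8,87,53] → ·
    (2,1)@(5, 3): e=[40,93,-1] → ·
    (3,1)@(7, 3): e=[32,81,19] → █
    (4,1)@(9, 3): e=[24,69,39] → █
    (5,1)@(11, 3): e=[16,57,59] → █
    (6,1)@(13, 3): e=[8,45,79] → █
    (7,1)@(15, 3): e=[0,33,99] → █  [on edge]
    (8,1)@(17, 3): e=[-8,21,119] → ·
    (3,2)@(7, 5): e=[64,63,5] → █
    (8,2)@(17, 5): e=[24,3,105] → █
    (11,2)@(23, 5): e=[0,-33,165] → ·  [on edge]
  covered (17 px):
    · · █ █ · · · · · · · ·
    · · · █ █ █ █ █ · · · ·
    · · · █ █ █ █ █ █ · · ·
    · · · · █ █ █ · · · · ·
    · · · · · █ · · · · · ·

Result: [[7,3],[8,3],[9,3],[8,4]]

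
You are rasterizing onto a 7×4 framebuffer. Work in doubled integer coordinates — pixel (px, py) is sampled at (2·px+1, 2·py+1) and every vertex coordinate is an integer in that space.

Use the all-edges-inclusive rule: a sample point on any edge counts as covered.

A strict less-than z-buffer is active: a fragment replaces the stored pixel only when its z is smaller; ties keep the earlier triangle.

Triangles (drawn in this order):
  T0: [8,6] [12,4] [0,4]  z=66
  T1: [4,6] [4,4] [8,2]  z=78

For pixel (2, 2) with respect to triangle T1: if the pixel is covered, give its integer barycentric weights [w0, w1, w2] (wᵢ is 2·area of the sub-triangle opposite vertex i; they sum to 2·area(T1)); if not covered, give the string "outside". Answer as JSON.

T0:
  2·area = 24  (B↔C swapped to make it positive)
  edge (8, 6)→(0, 4): d=(-8,-2) inclusive
  edge (0, 4)→(12, 4): d=(12,0) inclusive
  edge (12, 4)→(8, 6): d=(-4,2) inclusive
    (2,2)@(5, 5): e=[2,12,10] → █
    (3,2)@(7, 5): e=[6,12,6] → █
    (4,2)@(9, 5): e=[10,12,2] → █
    (5,2)@(11, 5): e=[14,12,-2] → ·
    (2,3)@(5, 7): e=[-14,36,2] → ·
    (3,3)@(7, 7): e=[-10,36,-2] → ·
    (4,3)@(9, 7): e=[-6,36,-6] → ·
  covered (3 px):
    · · · · · · ·
    · · · · · · ·
    · · █ █ █ · ·
    · · · · · · ·
T1:
  2·area = 8
  edge (4, 6)→(4, 4): d=(0,-2) inclusive
  edge (4, 4)→(8, 2): d=(4,-2) inclusive
  edge (8, 2)→(4, 6): d=(-4,4) inclusive
    (4,0)@(9, 1): e=[10,-2,0] → ·  [on edge]
    (3,1)@(7, 3): e=[6,2,0] → █  [on edge]
    (4,1)@(9, 3): e=[10,6,-8] → ·
    (2,2)@(5, 5): e=[2,6,0] → █  [on edge]
    (3,2)@(7, 5): e=[6,10,-8] → ·
    (1,3)@(3, 7): e=[-2,10,0] → ·  [on edge]
    (2,3)@(5, 7): e=[2,14,-8] → ·
  covered (2 px):
    · · · · · · ·
    · · · █ · · ·
    · · █ · · · ·
    · · · · · · ·

Final: [6,0,2]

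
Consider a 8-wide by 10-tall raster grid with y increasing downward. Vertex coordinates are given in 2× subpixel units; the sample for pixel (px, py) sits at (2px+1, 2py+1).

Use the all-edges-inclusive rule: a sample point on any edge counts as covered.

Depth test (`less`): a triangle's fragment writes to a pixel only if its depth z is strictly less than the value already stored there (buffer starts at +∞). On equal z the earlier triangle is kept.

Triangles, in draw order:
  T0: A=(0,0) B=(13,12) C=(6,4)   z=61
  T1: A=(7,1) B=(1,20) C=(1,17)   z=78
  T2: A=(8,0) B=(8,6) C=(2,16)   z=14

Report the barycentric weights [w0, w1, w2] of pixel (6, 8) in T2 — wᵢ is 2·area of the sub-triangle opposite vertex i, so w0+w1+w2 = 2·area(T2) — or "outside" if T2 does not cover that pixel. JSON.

T0:
  2·area = 20  (B↔C swapped to make it positive)
  edge (0, 0)→(6, 4): d=(6,4) inclusive
  edge (6, 4)→(13, 12): d=(7,8) inclusive
  edge (13, 12)→(0, 0): d=(-13,-12) inclusive
  covered (0 px):
    . . . . . . . .
    . . . . . . . .
    . . . . . . . .
    . . . . . . . .
    . . . . . . . .
    . . . . . . . .
    . . . . . . . .
    . . . . . . . .
    . . . . . . . .
    . . . . . . . .
T1:
  2·area = 18
  edge (7, 1)→(1, 20): d=(-6,19) inclusive
  edge (1, 20)→(1, 17): d=(0,-3) inclusive
  edge (1, 17)→(7, 1): d=(6,-16) inclusive
    (0,0)@(1, 1): e=[114,0,-96] → .  [on edge]
    (3,0)@(7, 1): e=[0,18,0] → X  [on edge]
    (4,0)@(9, 1): e=[-38,24,32] → .
    (0,1)@(1, 3): e=[102,0,-84] → .  [on edge]
    (3,1)@(7, 3): e=[-12,18,12] → .
    (0,2)@(1, 5): e=[90,0,-72] → .  [on edge]
    (0,3)@(1, 7): e=[78,0,-60] → .  [on edge]
    (2,3)@(5, 7): e=[2,12,4] → X
    (3,3)@(7, 7): e=[-36,18,36] → .
    (0,4)@(1, 9): e=[66,0,-48] → .  [on edge]
    (2,4)@(5, 9): e=[-10,12,16] → .
    (0,5)@(1, 11): e=[54,0,-36] → .  [on edge]
    (0,6)@(1, 13): e=[42,0,-24] → .  [on edge]
    (0,7)@(1, 15): e=[30,0,-12] → .  [on edge]
    (0,8)@(1, 17): e=[18,0,0] → X  [on edge]
    (0,9)@(1, 19): e=[6,0,12] → X  [on edge]
  covered (5 px):
    . . . X . . . .
    . . . . . . . .
    . . . . . . . .
    . . X . . . . .
    . . . . . . . .
    . . . . . . . .
    . X . . . . . .
    . . . . . . . .
    X . . . . . . .
    X . . . . . . .
T2:
  2·area = 36
  edge (8, 0)→(8, 6): d=(0,6) inclusive
  edge (8, 6)→(2, 16): d=(-6,10) inclusive
  edge (2, 16)→(8, 0): d=(6,-16) inclusive
    (5,0)@(11, 1): e=[-18,0,54] → .  [on edge]
    (3,1)@(7, 3): e=[6,28,2] → X
    (4,1)@(9, 3): e=[-6,8,34] → .
    (3,2)@(7, 5): e=[6,16,14] → X
    (4,2)@(9, 5): e=[-6,-4,46] → .
    (3,3)@(7, 7): e=[6,4,26] → X
    (4,3)@(9, 7): e=[-6,-16,58] → .
    (2,4)@(5, 9): e=[18,12,6] → X
    (3,4)@(7, 9): e=[6,-8,38] → .
    (2,5)@(5, 11): e=[18,0,18] → X  [on edge]
    (3,5)@(7, 11): e=[6,-20,50] → .
    (2,6)@(5, 13): e=[18,-12,30] → .
  covered (5 px):
    . . . . . . . .
    . . . X . . . .
    . . . X . . . .
    . . . X . . . .
    . . X . . . . .
    . . X . . . . .
    . . . . . . . .
    . . . . . . . .
    . . . . . . . .
    . . . . . . . .

Answer: "outside"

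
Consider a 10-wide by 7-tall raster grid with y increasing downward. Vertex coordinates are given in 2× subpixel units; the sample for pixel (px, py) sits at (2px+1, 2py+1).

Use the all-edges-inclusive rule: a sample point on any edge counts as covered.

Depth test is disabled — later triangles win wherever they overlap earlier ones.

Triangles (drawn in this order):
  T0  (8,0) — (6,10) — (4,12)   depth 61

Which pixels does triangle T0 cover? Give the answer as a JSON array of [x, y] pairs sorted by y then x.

T0:
  2·area = 16
  edge (8, 0)→(6, 10): d=(-2,10) inclusive
  edge (6, 10)→(4, 12): d=(-2,2) inclusive
  edge (4, 12)→(8, 0): d=(4,-12) inclusive
    (7,0)@(15, 1): e=[-72,0,88] → ·  [on edge]
    (3,1)@(7, 3): e=[4,12,0] → #  [on edge]
    (4,1)@(9, 3): e=[-16,8,24] → ·
    (6,1)@(13, 3): e=[-56,0,72] → ·  [on edge]
    (3,2)@(7, 5): e=[0,8,8] → #  [on edge]
    (4,2)@(9, 5): e=[-20,4,32] → ·
    (5,2)@(11, 5): e=[-40,0,56] → ·  [on edge]
    (3,3)@(7, 7): e=[-4,4,16] → ·
    (4,3)@(9, 7): e=[-24,0,40] → ·  [on edge]
    (2,4)@(5, 9): e=[12,4,0] → #  [on edge]
    (3,4)@(7, 9): e=[-8,0,24] → ·  [on edge]
    (2,5)@(5, 11): e=[8,0,8] → #  [on edge]
    (1,6)@(3, 13): e=[24,0,-8] → ·  [on edge]
  covered (4 px):
    · · · · · · · · · ·
    · · · # · · · · · ·
    · · · # · · · · · ·
    · · · · · · · · · ·
    · · # · · · · · · ·
    · · # · · · · · · ·
    · · · · · · · · · ·

Final: [[3,1],[3,2],[2,4],[2,5]]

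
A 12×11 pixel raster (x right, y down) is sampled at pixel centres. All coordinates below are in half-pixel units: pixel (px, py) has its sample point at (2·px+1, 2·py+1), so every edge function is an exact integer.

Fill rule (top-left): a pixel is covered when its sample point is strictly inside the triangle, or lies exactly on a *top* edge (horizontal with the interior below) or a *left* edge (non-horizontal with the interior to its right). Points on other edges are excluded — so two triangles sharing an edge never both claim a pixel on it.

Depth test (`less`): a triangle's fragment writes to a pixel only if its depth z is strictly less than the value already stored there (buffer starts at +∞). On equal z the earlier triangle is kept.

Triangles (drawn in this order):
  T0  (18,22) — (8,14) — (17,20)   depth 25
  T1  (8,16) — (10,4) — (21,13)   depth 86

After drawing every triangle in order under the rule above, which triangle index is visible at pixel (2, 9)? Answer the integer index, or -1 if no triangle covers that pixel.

T0:
  2·area = 12
  edge (18, 22)→(8, 14): d=(-10,-8) top-left  bias=+0
  edge (8, 14)→(17, 20): d=(9,6) right/bottom  bias=-1
  edge (17, 20)→(18, 22): d=(1,2) right/bottom  bias=-1
    (7,9)@(15, 19): e=[6,3,3] → #
    (8,9)@(17, 19): e=[22,-9,-1] → ·
    (7,10)@(15, 21): e=[-14,21,5] → ·
    (8,10)@(17, 21): e=[2,9,1] → #
    (9,10)@(19, 21): e=[18,-3,-3] → ·
  covered (2 px):
    · · · · · · · · · · · ·
    · · · · · · · · · · · ·
    · · · · · · · · · · · ·
    · · · · · · · · · · · ·
    · · · · · · · · · · · ·
    · · · · · · · · · · · ·
    · · · · · · · · · · · ·
    · · · · · · · · · · · ·
    · · · · · · · · · · · ·
    · · · · · · · # · · · ·
    · · · · · · · · # · · ·
T1:
  2·area = 150
  edge (8, 16)→(10, 4): d=(2,-12) top-left  bias=+0
  edge (10, 4)→(21, 13): d=(11,9) right/bottom  bias=-1
  edge (21, 13)→(8, 16): d=(-13,3) right/bottom  bias=-1
    (5,2)@(11, 5): e=[14,2,134] → #
    (6,2)@(13, 5): e=[38,-16,128] → ·
    (5,3)@(11, 7): e=[18,24,108] → #
    (6,3)@(13, 7): e=[42,6,102] → #
    (7,3)@(15, 7): e=[66,-12,96] → ·
    (5,4)@(11, 9): e=[22,46,82] → #
    (7,4)@(15, 9): e=[70,10,70] → #
    (8,4)@(17, 9): e=[94,-8,64] → ·
    (4,5)@(9, 11): e=[2,86,62] → #
    (8,5)@(17, 11): e=[98,14,38] → #
    (9,5)@(19, 11): e=[122,-4,32] → ·
    (4,6)@(9, 13): e=[6,108,36] → #
    (10,6)@(21, 13): e=[150,0,0] → ·  [on edge]
  covered (19 px):
    · · · · · · · · · · · ·
    · · · · · · · · · · · ·
    · · · · · # · · · · · ·
    · · · · · # # · · · · ·
    · · · · · # # # · · · ·
    · · · · # # # # # · · ·
    · · · · # # # # # # · ·
    · · · · # # · · · · · ·
    · · · · · · · · · · · ·
    · · · · · · · · · · · ·
    · · · · · · · · · · · ·

Z-buffer (winner per pixel, '.' = empty):
  . . . . . . . . . . . .
  . . . . . . . . . . . .
  . . . . . 1 . . . . . .
  . . . . . 1 1 . . . . .
  . . . . . 1 1 1 . . . .
  . . . . 1 1 1 1 1 . . .
  . . . . 1 1 1 1 1 1 . .
  . . . . 1 1 . . . . . .
  . . . . . . . . . . . .
  . . . . . . . 0 . . . .
  . . . . . . . . 0 . . .

Result: -1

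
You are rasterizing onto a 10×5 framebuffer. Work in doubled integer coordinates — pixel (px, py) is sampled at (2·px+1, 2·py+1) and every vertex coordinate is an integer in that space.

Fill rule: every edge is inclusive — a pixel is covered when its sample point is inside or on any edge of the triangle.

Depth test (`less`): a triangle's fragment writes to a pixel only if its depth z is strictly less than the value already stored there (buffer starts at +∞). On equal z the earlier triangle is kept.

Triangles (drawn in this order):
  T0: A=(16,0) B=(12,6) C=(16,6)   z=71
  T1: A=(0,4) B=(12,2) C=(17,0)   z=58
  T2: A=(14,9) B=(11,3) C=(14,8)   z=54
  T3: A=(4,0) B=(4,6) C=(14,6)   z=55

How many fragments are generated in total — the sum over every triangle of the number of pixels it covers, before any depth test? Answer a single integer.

T0:
  2·area = 24  (B↔C swapped to make it positive)
  edge (16, 0)→(16, 6): d=(0,6) inclusive
  edge (16, 6)→(12, 6): d=(-4,0) inclusive
  edge (12, 6)→(16, 0): d=(4,-6) inclusive
    (7,1)@(15, 3): e=[6,12,6] → X
    (8,1)@(17, 3): e=[-6,12,18] → .
    (6,2)@(13, 5): e=[18,4,2] → X
    (8,2)@(17, 5): e=[-6,4,26] → .
    (6,3)@(13, 7): e=[18,-4,10] → .
    (7,3)@(15, 7): e=[6,-4,22] → .
  covered (3 px):
    . . . . . . . . . .
    . . . . . . . X . .
    . . . . . . X X . .
    . . . . . . . . . .
    . . . . . . . . . .
T1:
  2·area = 14  (B↔C swapped to make it positive)
  edge (0, 4)→(17, 0): d=(17,-4) inclusive
  edge (17, 0)→(12, 2): d=(-5,2) inclusive
  edge (12, 2)→(0, 4): d=(-12,2) inclusive
    (6,0)@(13, 1): e=[1,3,10] → X
    (7,0)@(15, 1): e=[9,-1,6] → .
    (2,1)@(5, 3): e=[3,9,2] → X
    (3,1)@(7, 3): e=[11,5,-2] → .
    (6,1)@(13, 3): e=[35,-7,-14] → .
    (2,2)@(5, 5): e=[37,-1,-22] → .
  covered (2 px):
    . . . . . . X . . .
    . . X . . . . . . .
    . . . . . . . . . .
    . . . . . . . . . .
    . . . . . . . . . .
T2:
  2·area = 3
  edge (14, 9)→(11, 3): d=(-3,-6) inclusive
  edge (11, 3)→(14, 8): d=(3,5) inclusive
  edge (14, 8)→(14, 9): d=(0,1) inclusive
    (5,1)@(11, 3): e=[0,0,3] → X  [on edge]
    (6,1)@(13, 3): e=[12,-10,1] → .
    (5,2)@(11, 5): e=[-6,6,3] → .
    (6,3)@(13, 7): e=[0,2,1] → X  [on edge]
    (7,3)@(15, 7): e=[12,-8,-1] → .
    (6,4)@(13, 9): e=[-6,8,1] → .
  covered (2 px):
    . . . . . . . . . .
    . . . . . X . . . .
    . . . . . . . . . .
    . . . . . . X . . .
    . . . . . . . . . .
T3:
  2·area = 60  (B↔C swapped to make it positive)
  edge (4, 0)→(14, 6): d=(10,6) inclusive
  edge (14, 6)→(4, 6): d=(-10,0) inclusive
  edge (4, 6)→(4, 0): d=(0,-6) inclusive
    (2,0)@(5, 1): e=[4,50,6] → X
    (3,0)@(7, 1): e=[-8,50,18] → .
    (2,1)@(5, 3): e=[24,30,6] → X
    (3,1)@(7, 3): e=[12,30,18] → X
    (4,1)@(9, 3): e=[0,30,30] → X  [on edge]
    (5,1)@(11, 3): e=[-12,30,42] → .
    (2,2)@(5, 5): e=[44,10,6] → X
    (5,2)@(11, 5): e=[8,10,42] → X
    (6,2)@(13, 5): e=[-4,10,54] → .
    (2,3)@(5, 7): e=[64,-10,6] → .
    (3,3)@(7, 7): e=[52,-10,18] → .
    (4,3)@(9, 7): e=[40,-10,30] → .
    (9,4)@(19, 9): e=[0,-30,90] → .  [on edge]
  covered (8 px):
    . . X . . . . . . .
    . . X X X . . . . .
    . . X X X X . . . .
    . . . . . . . . . .
    . . . . . . . . . .

Answer: 15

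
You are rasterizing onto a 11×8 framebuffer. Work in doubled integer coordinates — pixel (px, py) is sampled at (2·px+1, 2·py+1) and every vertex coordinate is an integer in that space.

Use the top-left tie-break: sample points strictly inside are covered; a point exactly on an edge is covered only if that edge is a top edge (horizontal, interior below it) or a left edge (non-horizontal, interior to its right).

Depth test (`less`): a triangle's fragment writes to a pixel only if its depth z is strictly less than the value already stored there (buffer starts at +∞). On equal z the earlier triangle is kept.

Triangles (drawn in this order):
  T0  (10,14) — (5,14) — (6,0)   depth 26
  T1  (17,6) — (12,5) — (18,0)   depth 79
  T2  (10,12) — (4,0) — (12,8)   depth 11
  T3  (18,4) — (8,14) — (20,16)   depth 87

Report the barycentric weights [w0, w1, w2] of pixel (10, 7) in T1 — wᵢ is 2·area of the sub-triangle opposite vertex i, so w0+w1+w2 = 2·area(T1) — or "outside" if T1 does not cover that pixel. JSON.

T0:
  2·area = 70
  edge (10, 14)→(5, 14): d=(-5,0) right/bottom  bias=-1
  edge (5, 14)→(6, 0): d=(1,-14) top-left  bias=+0
  edge (6, 0)→(10, 14): d=(4,14) right/bottom  bias=-1
    (3,2)@(7, 5): e=[45,19,6] → #
    (4,2)@(9, 5): e=[45,47,-22] → ·
    (3,3)@(7, 7): e=[35,21,14] → #
    (4,3)@(9, 7): e=[35,49,-14] → ·
    (3,4)@(7, 9): e=[25,23,22] → #
    (4,4)@(9, 9): e=[25,51,-6] → ·
    (3,5)@(7, 11): e=[15,25,30] → #
    (4,5)@(9, 11): e=[15,53,2] → #
    (5,5)@(11, 11): e=[15,81,-26] → ·
    (3,6)@(7, 13): e=[5,27,38] → #
    (5,6)@(11, 13): e=[5,83,-18] → ·
    (3,7)@(7, 15): e=[-5,29,46] → ·
  covered (7 px):
    · · · · · · · · · · ·
    · · · · · · · · · · ·
    · · · # · · · · · · ·
    · · · # · · · · · · ·
    · · · # · · · · · · ·
    · · · # # · · · · · ·
    · · · # # · · · · · ·
    · · · · · · · · · · ·
T1:
  2·area = 31
  edge (17, 6)→(12, 5): d=(-5,-1) top-left  bias=+0
  edge (12, 5)→(18, 0): d=(6,-5) top-left  bias=+0
  edge (18, 0)→(17, 6): d=(-1,6) right/bottom  bias=-1
    (8,0)@(17, 1): e=[25,1,5] → #
    (9,0)@(19, 1): e=[27,11,-7] → ·
    (7,1)@(15, 3): e=[13,3,15] → #
    (9,1)@(19, 3): e=[17,23,-9] → ·
    (6,2)@(13, 5): e=[1,5,25] → #
    (9,2)@(19, 5): e=[7,35,-11] → ·
    (6,3)@(13, 7): e=[-9,17,23] → ·
    (7,3)@(15, 7): e=[-7,27,11] → ·
    (8,3)@(17, 7): e=[-5,37,-1] → ·
  covered (6 px):
    · · · · · · · · # · ·
    · · · · · · · # # · ·
    · · · · · · # # # · ·
    · · · · · · · · · · ·
    · · · · · · · · · · ·
    · · · · · · · · · · ·
    · · · · · · · · · · ·
    · · · · · · · · · · ·
T2:
  2·area = 48
  edge (10, 12)→(4, 0): d=(-6,-12) top-left  bias=+0
  edge (4, 0)→(12, 8): d=(8,8) right/bottom  bias=-1
  edge (12, 8)→(10, 12): d=(-2,4) right/bottom  bias=-1
    (2,0)@(5, 1): e=[6,0,42] → ·  [on edge]
    (3,1)@(7, 3): e=[18,0,30] → ·  [on edge]
    (3,2)@(7, 5): e=[6,16,26] → #
    (4,2)@(9, 5): e=[30,0,18] → ·  [on edge]
    (3,3)@(7, 7): e=[-6,32,22] → ·
    (4,3)@(9, 7): e=[18,16,14] → #
    (5,3)@(11, 7): e=[42,0,6] → ·  [on edge]
    (4,4)@(9, 9): e=[6,32,10] → #
    (5,4)@(11, 9): e=[30,16,2] → #
    (6,4)@(13, 9): e=[54,0,-6] → ·  [on edge]
    (4,5)@(9, 11): e=[-6,48,6] → ·
    (5,5)@(11, 11): e=[18,32,-2] → ·
    (7,5)@(15, 11): e=[66,0,-18] → ·  [on edge]
    (8,6)@(17, 13): e=[78,0,-30] → ·  [on edge]
    (9,7)@(19, 15): e=[90,0,-42] → ·  [on edge]
  covered (4 px):
    · · · · · · · · · · ·
    · · · · · · · · · · ·
    · · · # · · · · · · ·
    · · · · # · · · · · ·
    · · · · # # · · · · ·
    · · · · · · · · · · ·
    · · · · · · · · · · ·
    · · · · · · · · · · ·
T3:
  2·area = 140  (B↔C swapped to make it positive)
  edge (18, 4)→(20, 16): d=(2,12) right/bottom  bias=-1
  edge (20, 16)→(8, 14): d=(-12,-2) top-left  bias=+0
  edge (8, 14)→(18, 4): d=(10,-10) top-left  bias=+0
    (10,0)@(21, 1): e=[-42,182,0] → ·  [on edge]
    (9,1)@(19, 3): e=[-14,154,0] → ·  [on edge]
    (8,2)@(17, 5): e=[14,126,0] → #  [on edge]
    (9,2)@(19, 5): e=[-10,130,20] → ·
    (7,3)@(15, 7): e=[42,98,0] → #  [on edge]
    (9,3)@(19, 7): e=[-6,106,40] → ·
    (6,4)@(13, 9): e=[70,70,0] → #  [on edge]
    (9,4)@(19, 9): e=[-2,82,60] → ·
    (5,5)@(11, 11): e=[98,42,0] → #  [on edge]
    (9,5)@(19, 11): e=[2,58,80] → #
    (10,5)@(21, 11): e=[-22,62,100] → ·
    (4,6)@(9, 13): e=[126,14,0] → #  [on edge]
    (3,7)@(7, 15): e=[154,-14,0] → ·  [on edge]
  covered (20 px):
    · · · · · · · · · · ·
    · · · · · · · · · · ·
    · · · · · · · · # · ·
    · · · · · · · # # · ·
    · · · · · · # # # · ·
    · · · · · # # # # # ·
    · · · · # # # # # # ·
    · · · · · · · # # # ·

Answer: "outside"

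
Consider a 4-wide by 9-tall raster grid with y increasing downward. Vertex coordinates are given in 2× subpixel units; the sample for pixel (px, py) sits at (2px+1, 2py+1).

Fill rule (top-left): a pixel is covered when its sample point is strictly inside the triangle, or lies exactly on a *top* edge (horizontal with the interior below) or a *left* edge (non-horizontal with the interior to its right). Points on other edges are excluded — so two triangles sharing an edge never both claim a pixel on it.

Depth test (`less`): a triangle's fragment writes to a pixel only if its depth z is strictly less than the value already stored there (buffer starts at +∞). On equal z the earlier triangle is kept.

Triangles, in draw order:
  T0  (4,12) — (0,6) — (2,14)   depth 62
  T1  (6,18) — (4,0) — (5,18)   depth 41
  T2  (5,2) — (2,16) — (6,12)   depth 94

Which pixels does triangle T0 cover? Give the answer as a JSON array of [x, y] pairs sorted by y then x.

T0:
  2·area = 20  (B↔C swapped to make it positive)
  edge (4, 12)→(2, 14): d=(-2,2) right/bottom  bias=-1
  edge (2, 14)→(0, 6): d=(-2,-8) top-left  bias=+0
  edge (0, 6)→(4, 12): d=(4,6) right/bottom  bias=-1
    (0,4)@(1, 9): e=[12,2,6] → #
    (1,4)@(3, 9): e=[8,18,-6] → ·
    (3,4)@(7, 9): e=[0,50,-30] → ·  [on edge]
    (0,5)@(1, 11): e=[8,-2,14] → ·
    (1,5)@(3, 11): e=[4,14,2] → #
    (2,5)@(5, 11): e=[0,30,-10] → ·  [on edge]
    (1,6)@(3, 13): e=[0,10,10] → ·  [on edge]
    (0,7)@(1, 15): e=[0,-10,30] → ·  [on edge]
  covered (2 px):
    · · · ·
    · · · ·
    · · · ·
    · · · ·
    # · · ·
    · # · ·
    · · · ·
    · · · ·
    · · · ·
T1:
  2·area = 18  (B↔C swapped to make it positive)
  edge (6, 18)→(5, 18): d=(-1,0) right/bottom  bias=-1
  edge (5, 18)→(4, 0): d=(-1,-18) top-left  bias=+0
  edge (4, 0)→(6, 18): d=(2,18) right/bottom  bias=-1
    (2,4)@(5, 9): e=[9,9,0] → ·  [on edge]
    (2,5)@(5, 11): e=[7,7,4] → #
    (3,5)@(7, 11): e=[7,43,-32] → ·
    (2,6)@(5, 13): e=[5,5,8] → #
    (3,6)@(7, 13): e=[5,41,-28] → ·
    (2,7)@(5, 15): e=[3,3,12] → #
    (3,7)@(7, 15): e=[3,39,-24] → ·
    (2,8)@(5, 17): e=[1,1,16] → #
    (3,8)@(7, 17): e=[1,37,-20] → ·
  covered (4 px):
    · · · ·
    · · · ·
    · · · ·
    · · · ·
    · · · ·
    · · # ·
    · · # ·
    · · # ·
    · · # ·
T2:
  2·area = 44  (B↔C swapped to make it positive)
  edge (5, 2)→(6, 12): d=(1,10) right/bottom  bias=-1
  edge (6, 12)→(2, 16): d=(-4,4) right/bottom  bias=-1
  edge (2, 16)→(5, 2): d=(3,-14) top-left  bias=+0
    (2,1)@(5, 3): e=[1,40,3] → #
    (3,1)@(7, 3): e=[-19,32,31] → ·
    (2,2)@(5, 5): e=[3,32,9] → #
    (3,2)@(7, 5): e=[-17,24,37] → ·
    (2,3)@(5, 7): e=[5,24,15] → #
    (3,3)@(7, 7): e=[-15,16,43] → ·
    (2,4)@(5, 9): e=[7,16,21] → #
    (3,4)@(7, 9): e=[-13,8,49] → ·
    (2,5)@(5, 11): e=[9,8,27] → #
    (3,5)@(7, 11): e=[-11,0,55] → ·  [on edge]
    (1,6)@(3, 13): e=[31,8,5] → #
    (2,6)@(5, 13): e=[11,0,33] → ·  [on edge]
    (1,7)@(3, 15): e=[33,0,11] → ·  [on edge]
    (0,8)@(1, 17): e=[55,0,-11] → ·  [on edge]
  covered (6 px):
    · · · ·
    · · # ·
    · · # ·
    · · # ·
    · · # ·
    · · # ·
    · # · ·
    · · · ·
    · · · ·

Answer: [[0,4],[1,5]]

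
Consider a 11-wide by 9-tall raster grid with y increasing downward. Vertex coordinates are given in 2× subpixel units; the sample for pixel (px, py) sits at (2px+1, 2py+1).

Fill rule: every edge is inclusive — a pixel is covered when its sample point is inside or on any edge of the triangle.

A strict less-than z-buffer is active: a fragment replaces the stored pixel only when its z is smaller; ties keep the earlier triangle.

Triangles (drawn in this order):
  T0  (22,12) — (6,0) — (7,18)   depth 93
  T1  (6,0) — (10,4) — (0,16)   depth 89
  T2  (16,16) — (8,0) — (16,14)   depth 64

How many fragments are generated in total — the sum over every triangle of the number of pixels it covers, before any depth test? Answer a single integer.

T0:
  2·area = 276  (B↔C swapped to make it positive)
  edge (22, 12)→(7, 18): d=(-15,6) inclusive
  edge (7, 18)→(6, 0): d=(-1,-18) inclusive
  edge (6, 0)→(22, 12): d=(16,12) inclusive
    (3,0)@(7, 1): e=[255,17,4] → #
    (4,0)@(9, 1): e=[243,53,-20] → ·
    (3,1)@(7, 3): e=[225,15,36] → #
    (4,1)@(9, 3): e=[213,51,12] → #
    (5,1)@(11, 3): e=[201,87,-12] → ·
    (3,2)@(7, 5): e=[195,13,68] → #
    (5,2)@(11, 5): e=[171,85,20] → #
    (6,2)@(13, 5): e=[159,121,-4] → ·
    (3,3)@(7, 7): e=[165,11,100] → #
    (6,3)@(13, 7): e=[129,119,28] → #
    (7,3)@(15, 7): e=[117,155,4] → #
    (8,3)@(17, 7): e=[105,191,-20] → ·
  covered (37 px):
    · · · # · · · · · · ·
    · · · # # · · · · · ·
    · · · # # # · · · · ·
    · · · # # # # # · · ·
    · · · # # # # # # · ·
    · · · # # # # # # # ·
    · · · # # # # # # # ·
    · · · # # # # · · · ·
    · · · # # · · · · · ·
T1:
  2·area = 88
  edge (6, 0)→(10, 4): d=(4,4) inclusive
  edge (10, 4)→(0, 16): d=(-10,12) inclusive
  edge (0, 16)→(6, 0): d=(6,-16) inclusive
    (3,0)@(7, 1): e=[0,66,22] → #  [on edge]
    (4,0)@(9, 1): e=[-8,42,54] → ·
    (2,1)@(5, 3): e=[16,70,2] → #
    (4,1)@(9, 3): e=[0,22,66] → #  [on edge]
    (5,1)@(11, 3): e=[-8,-2,98] → ·
    (2,2)@(5, 5): e=[24,50,14] → #
    (5,2)@(11, 5): e=[0,-22,110] → ·  [on edge]
    (2,3)@(5, 7): e=[32,30,26] → #
    (4,3)@(9, 7): e=[16,-18,90] → ·
    (6,3)@(13, 7): e=[0,-66,154] → ·  [on edge]
    (1,4)@(3, 9): e=[48,34,6] → #
    (3,4)@(7, 9): e=[32,-14,70] → ·
    (7,4)@(15, 9): e=[0,-110,198] → ·  [on edge]
    (8,5)@(17, 11): e=[0,-154,242] → ·  [on edge]
    (9,6)@(19, 13): e=[0,-198,286] → ·  [on edge]
    (10,7)@(21, 15): e=[0,-242,330] → ·  [on edge]
  covered (12 px):
    · · · # · · · · · · ·
    · · # # # · · · · · ·
    · · # # # · · · · · ·
    · · # # · · · · · · ·
    · # # · · · · · · · ·
    · # · · · · · · · · ·
    · · · · · · · · · · ·
    · · · · · · · · · · ·
    · · · · · · · · · · ·
T2:
  2·area = 16
  edge (16, 16)→(8, 0): d=(-8,-16) inclusive
  edge (8, 0)→(16, 14): d=(8,14) inclusive
  edge (16, 14)→(16, 16): d=(0,2) inclusive
    (6,4)@(13, 9): e=[8,2,6] → #
    (7,4)@(15, 9): e=[40,-26,2] → ·
    (6,5)@(13, 11): e=[-8,18,6] → ·
    (7,6)@(15, 13): e=[8,6,2] → #
    (8,6)@(17, 13): e=[40,-22,-2] → ·
    (7,7)@(15, 15): e=[-8,22,2] → ·
  covered (2 px):
    · · · · · · · · · · ·
    · · · · · · · · · · ·
    · · · · · · · · · · ·
    · · · · · · · · · · ·
    · · · · · · # · · · ·
    · · · · · · · · · · ·
    · · · · · · · # · · ·
    · · · · · · · · · · ·
    · · · · · · · · · · ·

Final: 51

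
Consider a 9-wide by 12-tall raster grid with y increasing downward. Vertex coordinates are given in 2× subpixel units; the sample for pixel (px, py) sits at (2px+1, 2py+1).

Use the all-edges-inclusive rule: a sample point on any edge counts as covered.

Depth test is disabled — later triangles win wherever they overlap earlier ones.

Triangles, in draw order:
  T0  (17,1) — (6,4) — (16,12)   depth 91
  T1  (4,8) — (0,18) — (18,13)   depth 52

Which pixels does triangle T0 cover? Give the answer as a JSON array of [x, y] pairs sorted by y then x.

T0:
  2·area = 118  (B↔C swapped to make it positive)
  edge (17, 1)→(16, 12): d=(-1,11) inclusive
  edge (16, 12)→(6, 4): d=(-10,-8) inclusive
  edge (6, 4)→(17, 1): d=(11,-3) inclusive
    (8,0)@(17, 1): e=[0,118,0] → █  [on edge]
    (5,1)@(11, 3): e=[64,50,4] → █
    (6,1)@(13, 3): e=[42,66,10] → █
    (7,1)@(15, 3): e=[20,82,16] → █
    (8,1)@(17, 3): e=[-2,98,22] → ·
    (4,2)@(9, 5): e=[84,14,20] → █
    (8,2)@(17, 5): e=[-4,78,44] → ·
    (4,3)@(9, 7): e=[82,-6,42] → ·
    (5,3)@(11, 7): e=[60,10,48] → █
    (8,3)@(17, 7): e=[-6,58,66] → ·
    (5,4)@(11, 9): e=[58,-10,70] → ·
    (6,4)@(13, 9): e=[36,6,76] → █
    (7,11)@(15, 23): e=[0,-118,236] → ·  [on edge]
  covered (14 px):
    · · · · · · · · █
    · · · · · █ █ █ ·
    · · · · █ █ █ █ ·
    · · · · · █ █ █ ·
    · · · · · · █ █ ·
    · · · · · · · █ ·
    · · · · · · · · ·
    · · · · · · · · ·
    · · · · · · · · ·
    · · · · · · · · ·
    · · · · · · · · ·
    · · · · · · · · ·
T1:
  2·area = 160  (B↔C swapped to make it positive)
  edge (4, 8)→(18, 13): d=(14,5) inclusive
  edge (18, 13)→(0, 18): d=(-18,5) inclusive
  edge (0, 18)→(4, 8): d=(4,-10) inclusive
    (2,4)@(5, 9): e=[9,137,14] → █
    (3,4)@(7, 9): e=[-1,127,34] → ·
    (1,5)@(3, 11): e=[47,111,2] → █
    (3,5)@(7, 11): e=[27,91,42] → █
    (4,5)@(9, 11): e=[17,81,62] → █
    (5,5)@(11, 11): e=[7,71,82] → █
    (6,5)@(13, 11): e=[-3,61,102] → ·
    (1,6)@(3, 13): e=[75,75,10] → █
    (6,6)@(13, 13): e=[25,25,110] → █
    (7,6)@(15, 13): e=[15,15,130] → █
    (8,6)@(17, 13): e=[5,5,150] → █
    (1,7)@(3, 15): e=[103,39,18] → █
  covered (20 px):
    · · · · · · · · ·
    · · · · · · · · ·
    · · · · · · · · ·
    · · · · · · · · ·
    · · █ · · · · · ·
    · █ █ █ █ █ · · ·
    · █ █ █ █ █ █ █ █
    · █ █ █ █ · · · ·
    █ █ · · · · · · ·
    · · · · · · · · ·
    · · · · · · · · ·
    · · · · · · · · ·

Result: [[8,0],[5,1],[6,1],[7,1],[4,2],[5,2],[6,2],[7,2],[5,3],[6,3],[7,3],[6,4],[7,4],[7,5]]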